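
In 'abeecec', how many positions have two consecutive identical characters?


Looking for consecutive identical characters in 'abeecec':
  pos 0-1: 'a' vs 'b' -> different
  pos 1-2: 'b' vs 'e' -> different
  pos 2-3: 'e' vs 'e' -> MATCH ('ee')
  pos 3-4: 'e' vs 'c' -> different
  pos 4-5: 'c' vs 'e' -> different
  pos 5-6: 'e' vs 'c' -> different
Consecutive identical pairs: ['ee']
Count: 1

1


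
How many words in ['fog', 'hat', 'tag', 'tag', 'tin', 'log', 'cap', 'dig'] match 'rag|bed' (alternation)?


Alternation 'rag|bed' matches either 'rag' or 'bed'.
Checking each word:
  'fog' -> no
  'hat' -> no
  'tag' -> no
  'tag' -> no
  'tin' -> no
  'log' -> no
  'cap' -> no
  'dig' -> no
Matches: []
Count: 0

0


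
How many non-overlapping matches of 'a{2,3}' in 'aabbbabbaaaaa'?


Pattern 'a{2,3}' matches between 2 and 3 consecutive a's (greedy).
String: 'aabbbabbaaaaa'
Finding runs of a's and applying greedy matching:
  Run at pos 0: 'aa' (length 2)
  Run at pos 5: 'a' (length 1)
  Run at pos 8: 'aaaaa' (length 5)
Matches: ['aa', 'aaa', 'aa']
Count: 3

3


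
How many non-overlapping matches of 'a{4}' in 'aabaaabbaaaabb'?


Pattern 'a{4}' matches exactly 4 consecutive a's (greedy, non-overlapping).
String: 'aabaaabbaaaabb'
Scanning for runs of a's:
  Run at pos 0: 'aa' (length 2) -> 0 match(es)
  Run at pos 3: 'aaa' (length 3) -> 0 match(es)
  Run at pos 8: 'aaaa' (length 4) -> 1 match(es)
Matches found: ['aaaa']
Total: 1

1


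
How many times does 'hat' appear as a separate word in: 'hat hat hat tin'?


Scanning each word for exact match 'hat':
  Word 1: 'hat' -> MATCH
  Word 2: 'hat' -> MATCH
  Word 3: 'hat' -> MATCH
  Word 4: 'tin' -> no
Total matches: 3

3


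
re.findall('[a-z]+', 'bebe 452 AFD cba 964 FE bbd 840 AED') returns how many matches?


Pattern '[a-z]+' finds one or more lowercase letters.
Text: 'bebe 452 AFD cba 964 FE bbd 840 AED'
Scanning for matches:
  Match 1: 'bebe'
  Match 2: 'cba'
  Match 3: 'bbd'
Total matches: 3

3


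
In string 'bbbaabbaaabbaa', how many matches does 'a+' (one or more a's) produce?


Pattern 'a+' matches one or more consecutive a's.
String: 'bbbaabbaaabbaa'
Scanning for runs of a:
  Match 1: 'aa' (length 2)
  Match 2: 'aaa' (length 3)
  Match 3: 'aa' (length 2)
Total matches: 3

3


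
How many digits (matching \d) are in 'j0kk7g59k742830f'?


\d matches any digit 0-9.
Scanning 'j0kk7g59k742830f':
  pos 1: '0' -> DIGIT
  pos 4: '7' -> DIGIT
  pos 6: '5' -> DIGIT
  pos 7: '9' -> DIGIT
  pos 9: '7' -> DIGIT
  pos 10: '4' -> DIGIT
  pos 11: '2' -> DIGIT
  pos 12: '8' -> DIGIT
  pos 13: '3' -> DIGIT
  pos 14: '0' -> DIGIT
Digits found: ['0', '7', '5', '9', '7', '4', '2', '8', '3', '0']
Total: 10

10


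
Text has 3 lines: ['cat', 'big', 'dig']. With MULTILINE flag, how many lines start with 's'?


With MULTILINE flag, ^ matches the start of each line.
Lines: ['cat', 'big', 'dig']
Checking which lines start with 's':
  Line 1: 'cat' -> no
  Line 2: 'big' -> no
  Line 3: 'dig' -> no
Matching lines: []
Count: 0

0


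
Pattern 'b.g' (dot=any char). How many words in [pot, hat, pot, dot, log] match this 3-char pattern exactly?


Pattern 'b.g' means: starts with 'b', any single char, ends with 'g'.
Checking each word (must be exactly 3 chars):
  'pot' (len=3): no
  'hat' (len=3): no
  'pot' (len=3): no
  'dot' (len=3): no
  'log' (len=3): no
Matching words: []
Total: 0

0


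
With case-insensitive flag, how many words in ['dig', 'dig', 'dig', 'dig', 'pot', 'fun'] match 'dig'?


Case-insensitive matching: compare each word's lowercase form to 'dig'.
  'dig' -> lower='dig' -> MATCH
  'dig' -> lower='dig' -> MATCH
  'dig' -> lower='dig' -> MATCH
  'dig' -> lower='dig' -> MATCH
  'pot' -> lower='pot' -> no
  'fun' -> lower='fun' -> no
Matches: ['dig', 'dig', 'dig', 'dig']
Count: 4

4


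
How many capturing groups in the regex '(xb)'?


To count capturing groups, count each '(' that starts a group.
Pattern: '(xb)'
Walking through the pattern:
  Position 0: '(' -> group #1
Total capturing groups: 1

1


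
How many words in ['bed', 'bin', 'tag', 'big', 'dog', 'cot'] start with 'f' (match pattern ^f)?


Pattern ^f anchors to start of word. Check which words begin with 'f':
  'bed' -> no
  'bin' -> no
  'tag' -> no
  'big' -> no
  'dog' -> no
  'cot' -> no
Matching words: []
Count: 0

0


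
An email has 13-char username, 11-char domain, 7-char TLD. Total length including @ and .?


An email address has format: username@domain.tld
Username length: 13
'@' character: 1
Domain length: 11
'.' character: 1
TLD length: 7
Total = 13 + 1 + 11 + 1 + 7 = 33

33


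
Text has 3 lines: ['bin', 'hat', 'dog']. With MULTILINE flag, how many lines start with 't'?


With MULTILINE flag, ^ matches the start of each line.
Lines: ['bin', 'hat', 'dog']
Checking which lines start with 't':
  Line 1: 'bin' -> no
  Line 2: 'hat' -> no
  Line 3: 'dog' -> no
Matching lines: []
Count: 0

0


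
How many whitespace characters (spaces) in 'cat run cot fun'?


\s matches whitespace characters (spaces, tabs, etc.).
Text: 'cat run cot fun'
This text has 4 words separated by spaces.
Number of spaces = number of words - 1 = 4 - 1 = 3

3


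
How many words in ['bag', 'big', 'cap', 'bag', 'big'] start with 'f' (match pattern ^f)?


Pattern ^f anchors to start of word. Check which words begin with 'f':
  'bag' -> no
  'big' -> no
  'cap' -> no
  'bag' -> no
  'big' -> no
Matching words: []
Count: 0

0


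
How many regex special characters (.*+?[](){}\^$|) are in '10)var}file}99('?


Regex special characters are: . * + ? [ ] ( ) { } \ ^ $ |
Scanning '10)var}file}99(':
  pos 2: ')' -> SPECIAL
  pos 6: '}' -> SPECIAL
  pos 11: '}' -> SPECIAL
  pos 14: '(' -> SPECIAL
Special chars found: [')', '}', '}', '(']
Total: 4

4


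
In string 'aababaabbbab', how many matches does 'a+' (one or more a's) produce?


Pattern 'a+' matches one or more consecutive a's.
String: 'aababaabbbab'
Scanning for runs of a:
  Match 1: 'aa' (length 2)
  Match 2: 'a' (length 1)
  Match 3: 'aa' (length 2)
  Match 4: 'a' (length 1)
Total matches: 4

4


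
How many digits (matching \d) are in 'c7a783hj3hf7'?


\d matches any digit 0-9.
Scanning 'c7a783hj3hf7':
  pos 1: '7' -> DIGIT
  pos 3: '7' -> DIGIT
  pos 4: '8' -> DIGIT
  pos 5: '3' -> DIGIT
  pos 8: '3' -> DIGIT
  pos 11: '7' -> DIGIT
Digits found: ['7', '7', '8', '3', '3', '7']
Total: 6

6


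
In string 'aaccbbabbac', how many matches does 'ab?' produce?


Pattern 'ab?' matches 'a' optionally followed by 'b'.
String: 'aaccbbabbac'
Scanning left to right for 'a' then checking next char:
  Match 1: 'a' (a not followed by b)
  Match 2: 'a' (a not followed by b)
  Match 3: 'ab' (a followed by b)
  Match 4: 'a' (a not followed by b)
Total matches: 4

4


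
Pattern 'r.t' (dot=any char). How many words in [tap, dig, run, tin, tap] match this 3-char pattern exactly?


Pattern 'r.t' means: starts with 'r', any single char, ends with 't'.
Checking each word (must be exactly 3 chars):
  'tap' (len=3): no
  'dig' (len=3): no
  'run' (len=3): no
  'tin' (len=3): no
  'tap' (len=3): no
Matching words: []
Total: 0

0


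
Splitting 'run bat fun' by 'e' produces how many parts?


Splitting by 'e' breaks the string at each occurrence of the separator.
Text: 'run bat fun'
Parts after split:
  Part 1: 'run bat fun'
Total parts: 1

1


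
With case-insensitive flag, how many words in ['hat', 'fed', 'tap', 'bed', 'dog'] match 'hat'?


Case-insensitive matching: compare each word's lowercase form to 'hat'.
  'hat' -> lower='hat' -> MATCH
  'fed' -> lower='fed' -> no
  'tap' -> lower='tap' -> no
  'bed' -> lower='bed' -> no
  'dog' -> lower='dog' -> no
Matches: ['hat']
Count: 1

1


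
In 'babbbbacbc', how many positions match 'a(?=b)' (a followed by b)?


Lookahead 'a(?=b)' matches 'a' only when followed by 'b'.
String: 'babbbbacbc'
Checking each position where char is 'a':
  pos 1: 'a' -> MATCH (next='b')
  pos 6: 'a' -> no (next='c')
Matching positions: [1]
Count: 1

1


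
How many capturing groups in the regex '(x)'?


To count capturing groups, count each '(' that starts a group.
Pattern: '(x)'
Walking through the pattern:
  Position 0: '(' -> group #1
Total capturing groups: 1

1


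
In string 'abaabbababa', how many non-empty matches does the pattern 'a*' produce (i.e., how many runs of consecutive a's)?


Pattern 'a*' matches zero or more a's. We want non-empty runs of consecutive a's.
String: 'abaabbababa'
Walking through the string to find runs of a's:
  Run 1: positions 0-0 -> 'a'
  Run 2: positions 2-3 -> 'aa'
  Run 3: positions 6-6 -> 'a'
  Run 4: positions 8-8 -> 'a'
  Run 5: positions 10-10 -> 'a'
Non-empty runs found: ['a', 'aa', 'a', 'a', 'a']
Count: 5

5


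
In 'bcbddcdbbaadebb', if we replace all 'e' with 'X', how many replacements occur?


re.sub('e', 'X', text) replaces every occurrence of 'e' with 'X'.
Text: 'bcbddcdbbaadebb'
Scanning for 'e':
  pos 12: 'e' -> replacement #1
Total replacements: 1

1


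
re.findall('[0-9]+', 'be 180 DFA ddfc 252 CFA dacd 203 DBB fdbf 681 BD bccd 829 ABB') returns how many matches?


Pattern '[0-9]+' finds one or more digits.
Text: 'be 180 DFA ddfc 252 CFA dacd 203 DBB fdbf 681 BD bccd 829 ABB'
Scanning for matches:
  Match 1: '180'
  Match 2: '252'
  Match 3: '203'
  Match 4: '681'
  Match 5: '829'
Total matches: 5

5


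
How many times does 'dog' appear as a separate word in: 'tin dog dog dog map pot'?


Scanning each word for exact match 'dog':
  Word 1: 'tin' -> no
  Word 2: 'dog' -> MATCH
  Word 3: 'dog' -> MATCH
  Word 4: 'dog' -> MATCH
  Word 5: 'map' -> no
  Word 6: 'pot' -> no
Total matches: 3

3


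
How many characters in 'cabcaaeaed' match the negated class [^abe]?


Negated class [^abe] matches any char NOT in {a, b, e}
Scanning 'cabcaaeaed':
  pos 0: 'c' -> MATCH
  pos 1: 'a' -> no (excluded)
  pos 2: 'b' -> no (excluded)
  pos 3: 'c' -> MATCH
  pos 4: 'a' -> no (excluded)
  pos 5: 'a' -> no (excluded)
  pos 6: 'e' -> no (excluded)
  pos 7: 'a' -> no (excluded)
  pos 8: 'e' -> no (excluded)
  pos 9: 'd' -> MATCH
Total matches: 3

3


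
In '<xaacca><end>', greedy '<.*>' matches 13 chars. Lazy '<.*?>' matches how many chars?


Greedy '<.*>' tries to match as MUCH as possible.
Lazy '<.*?>' tries to match as LITTLE as possible.

String: '<xaacca><end>'
Greedy '<.*>' starts at first '<' and extends to the LAST '>': '<xaacca><end>' (13 chars)
Lazy '<.*?>' starts at first '<' and stops at the FIRST '>': '<xaacca>' (8 chars)

8


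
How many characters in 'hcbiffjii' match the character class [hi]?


Character class [hi] matches any of: {h, i}
Scanning string 'hcbiffjii' character by character:
  pos 0: 'h' -> MATCH
  pos 1: 'c' -> no
  pos 2: 'b' -> no
  pos 3: 'i' -> MATCH
  pos 4: 'f' -> no
  pos 5: 'f' -> no
  pos 6: 'j' -> no
  pos 7: 'i' -> MATCH
  pos 8: 'i' -> MATCH
Total matches: 4

4


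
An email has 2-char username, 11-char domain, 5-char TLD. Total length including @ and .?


An email address has format: username@domain.tld
Username length: 2
'@' character: 1
Domain length: 11
'.' character: 1
TLD length: 5
Total = 2 + 1 + 11 + 1 + 5 = 20

20


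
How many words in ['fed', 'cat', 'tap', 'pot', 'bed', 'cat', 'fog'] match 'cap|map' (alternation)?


Alternation 'cap|map' matches either 'cap' or 'map'.
Checking each word:
  'fed' -> no
  'cat' -> no
  'tap' -> no
  'pot' -> no
  'bed' -> no
  'cat' -> no
  'fog' -> no
Matches: []
Count: 0

0


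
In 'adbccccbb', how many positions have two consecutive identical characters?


Looking for consecutive identical characters in 'adbccccbb':
  pos 0-1: 'a' vs 'd' -> different
  pos 1-2: 'd' vs 'b' -> different
  pos 2-3: 'b' vs 'c' -> different
  pos 3-4: 'c' vs 'c' -> MATCH ('cc')
  pos 4-5: 'c' vs 'c' -> MATCH ('cc')
  pos 5-6: 'c' vs 'c' -> MATCH ('cc')
  pos 6-7: 'c' vs 'b' -> different
  pos 7-8: 'b' vs 'b' -> MATCH ('bb')
Consecutive identical pairs: ['cc', 'cc', 'cc', 'bb']
Count: 4

4


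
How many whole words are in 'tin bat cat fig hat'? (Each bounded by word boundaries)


Word boundaries (\b) mark the start/end of each word.
Text: 'tin bat cat fig hat'
Splitting by whitespace:
  Word 1: 'tin'
  Word 2: 'bat'
  Word 3: 'cat'
  Word 4: 'fig'
  Word 5: 'hat'
Total whole words: 5

5


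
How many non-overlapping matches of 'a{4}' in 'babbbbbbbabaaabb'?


Pattern 'a{4}' matches exactly 4 consecutive a's (greedy, non-overlapping).
String: 'babbbbbbbabaaabb'
Scanning for runs of a's:
  Run at pos 1: 'a' (length 1) -> 0 match(es)
  Run at pos 9: 'a' (length 1) -> 0 match(es)
  Run at pos 11: 'aaa' (length 3) -> 0 match(es)
Matches found: []
Total: 0

0


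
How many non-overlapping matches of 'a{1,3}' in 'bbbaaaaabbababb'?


Pattern 'a{1,3}' matches between 1 and 3 consecutive a's (greedy).
String: 'bbbaaaaabbababb'
Finding runs of a's and applying greedy matching:
  Run at pos 3: 'aaaaa' (length 5)
  Run at pos 10: 'a' (length 1)
  Run at pos 12: 'a' (length 1)
Matches: ['aaa', 'aa', 'a', 'a']
Count: 4

4


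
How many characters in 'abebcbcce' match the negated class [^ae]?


Negated class [^ae] matches any char NOT in {a, e}
Scanning 'abebcbcce':
  pos 0: 'a' -> no (excluded)
  pos 1: 'b' -> MATCH
  pos 2: 'e' -> no (excluded)
  pos 3: 'b' -> MATCH
  pos 4: 'c' -> MATCH
  pos 5: 'b' -> MATCH
  pos 6: 'c' -> MATCH
  pos 7: 'c' -> MATCH
  pos 8: 'e' -> no (excluded)
Total matches: 6

6


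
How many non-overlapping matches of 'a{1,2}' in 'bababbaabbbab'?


Pattern 'a{1,2}' matches between 1 and 2 consecutive a's (greedy).
String: 'bababbaabbbab'
Finding runs of a's and applying greedy matching:
  Run at pos 1: 'a' (length 1)
  Run at pos 3: 'a' (length 1)
  Run at pos 6: 'aa' (length 2)
  Run at pos 11: 'a' (length 1)
Matches: ['a', 'a', 'aa', 'a']
Count: 4

4


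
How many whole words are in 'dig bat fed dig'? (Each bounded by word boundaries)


Word boundaries (\b) mark the start/end of each word.
Text: 'dig bat fed dig'
Splitting by whitespace:
  Word 1: 'dig'
  Word 2: 'bat'
  Word 3: 'fed'
  Word 4: 'dig'
Total whole words: 4

4


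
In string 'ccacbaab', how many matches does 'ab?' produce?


Pattern 'ab?' matches 'a' optionally followed by 'b'.
String: 'ccacbaab'
Scanning left to right for 'a' then checking next char:
  Match 1: 'a' (a not followed by b)
  Match 2: 'a' (a not followed by b)
  Match 3: 'ab' (a followed by b)
Total matches: 3

3


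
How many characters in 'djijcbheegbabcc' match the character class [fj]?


Character class [fj] matches any of: {f, j}
Scanning string 'djijcbheegbabcc' character by character:
  pos 0: 'd' -> no
  pos 1: 'j' -> MATCH
  pos 2: 'i' -> no
  pos 3: 'j' -> MATCH
  pos 4: 'c' -> no
  pos 5: 'b' -> no
  pos 6: 'h' -> no
  pos 7: 'e' -> no
  pos 8: 'e' -> no
  pos 9: 'g' -> no
  pos 10: 'b' -> no
  pos 11: 'a' -> no
  pos 12: 'b' -> no
  pos 13: 'c' -> no
  pos 14: 'c' -> no
Total matches: 2

2


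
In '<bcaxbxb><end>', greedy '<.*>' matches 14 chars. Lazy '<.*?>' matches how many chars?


Greedy '<.*>' tries to match as MUCH as possible.
Lazy '<.*?>' tries to match as LITTLE as possible.

String: '<bcaxbxb><end>'
Greedy '<.*>' starts at first '<' and extends to the LAST '>': '<bcaxbxb><end>' (14 chars)
Lazy '<.*?>' starts at first '<' and stops at the FIRST '>': '<bcaxbxb>' (9 chars)

9


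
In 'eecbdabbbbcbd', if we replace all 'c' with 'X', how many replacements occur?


re.sub('c', 'X', text) replaces every occurrence of 'c' with 'X'.
Text: 'eecbdabbbbcbd'
Scanning for 'c':
  pos 2: 'c' -> replacement #1
  pos 10: 'c' -> replacement #2
Total replacements: 2

2


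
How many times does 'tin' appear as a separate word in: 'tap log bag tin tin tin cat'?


Scanning each word for exact match 'tin':
  Word 1: 'tap' -> no
  Word 2: 'log' -> no
  Word 3: 'bag' -> no
  Word 4: 'tin' -> MATCH
  Word 5: 'tin' -> MATCH
  Word 6: 'tin' -> MATCH
  Word 7: 'cat' -> no
Total matches: 3

3


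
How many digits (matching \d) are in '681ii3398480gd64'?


\d matches any digit 0-9.
Scanning '681ii3398480gd64':
  pos 0: '6' -> DIGIT
  pos 1: '8' -> DIGIT
  pos 2: '1' -> DIGIT
  pos 5: '3' -> DIGIT
  pos 6: '3' -> DIGIT
  pos 7: '9' -> DIGIT
  pos 8: '8' -> DIGIT
  pos 9: '4' -> DIGIT
  pos 10: '8' -> DIGIT
  pos 11: '0' -> DIGIT
  pos 14: '6' -> DIGIT
  pos 15: '4' -> DIGIT
Digits found: ['6', '8', '1', '3', '3', '9', '8', '4', '8', '0', '6', '4']
Total: 12

12


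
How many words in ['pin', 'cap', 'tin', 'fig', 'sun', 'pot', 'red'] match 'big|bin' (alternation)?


Alternation 'big|bin' matches either 'big' or 'bin'.
Checking each word:
  'pin' -> no
  'cap' -> no
  'tin' -> no
  'fig' -> no
  'sun' -> no
  'pot' -> no
  'red' -> no
Matches: []
Count: 0

0


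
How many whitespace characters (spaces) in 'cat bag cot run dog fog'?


\s matches whitespace characters (spaces, tabs, etc.).
Text: 'cat bag cot run dog fog'
This text has 6 words separated by spaces.
Number of spaces = number of words - 1 = 6 - 1 = 5

5


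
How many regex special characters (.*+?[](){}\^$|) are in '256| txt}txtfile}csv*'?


Regex special characters are: . * + ? [ ] ( ) { } \ ^ $ |
Scanning '256| txt}txtfile}csv*':
  pos 3: '|' -> SPECIAL
  pos 8: '}' -> SPECIAL
  pos 16: '}' -> SPECIAL
  pos 20: '*' -> SPECIAL
Special chars found: ['|', '}', '}', '*']
Total: 4

4


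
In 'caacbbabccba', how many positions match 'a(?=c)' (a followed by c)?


Lookahead 'a(?=c)' matches 'a' only when followed by 'c'.
String: 'caacbbabccba'
Checking each position where char is 'a':
  pos 1: 'a' -> no (next='a')
  pos 2: 'a' -> MATCH (next='c')
  pos 6: 'a' -> no (next='b')
Matching positions: [2]
Count: 1

1


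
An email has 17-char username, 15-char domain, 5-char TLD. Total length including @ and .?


An email address has format: username@domain.tld
Username length: 17
'@' character: 1
Domain length: 15
'.' character: 1
TLD length: 5
Total = 17 + 1 + 15 + 1 + 5 = 39

39


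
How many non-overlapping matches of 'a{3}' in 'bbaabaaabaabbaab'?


Pattern 'a{3}' matches exactly 3 consecutive a's (greedy, non-overlapping).
String: 'bbaabaaabaabbaab'
Scanning for runs of a's:
  Run at pos 2: 'aa' (length 2) -> 0 match(es)
  Run at pos 5: 'aaa' (length 3) -> 1 match(es)
  Run at pos 9: 'aa' (length 2) -> 0 match(es)
  Run at pos 13: 'aa' (length 2) -> 0 match(es)
Matches found: ['aaa']
Total: 1

1


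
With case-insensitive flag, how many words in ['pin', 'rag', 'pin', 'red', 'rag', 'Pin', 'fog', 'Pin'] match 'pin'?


Case-insensitive matching: compare each word's lowercase form to 'pin'.
  'pin' -> lower='pin' -> MATCH
  'rag' -> lower='rag' -> no
  'pin' -> lower='pin' -> MATCH
  'red' -> lower='red' -> no
  'rag' -> lower='rag' -> no
  'Pin' -> lower='pin' -> MATCH
  'fog' -> lower='fog' -> no
  'Pin' -> lower='pin' -> MATCH
Matches: ['pin', 'pin', 'Pin', 'Pin']
Count: 4

4


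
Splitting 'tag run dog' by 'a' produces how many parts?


Splitting by 'a' breaks the string at each occurrence of the separator.
Text: 'tag run dog'
Parts after split:
  Part 1: 't'
  Part 2: 'g run dog'
Total parts: 2

2


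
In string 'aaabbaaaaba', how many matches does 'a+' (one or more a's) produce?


Pattern 'a+' matches one or more consecutive a's.
String: 'aaabbaaaaba'
Scanning for runs of a:
  Match 1: 'aaa' (length 3)
  Match 2: 'aaaa' (length 4)
  Match 3: 'a' (length 1)
Total matches: 3

3


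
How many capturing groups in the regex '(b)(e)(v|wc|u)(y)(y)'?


To count capturing groups, count each '(' that starts a group.
Pattern: '(b)(e)(v|wc|u)(y)(y)'
Walking through the pattern:
  Position 0: '(' -> group #1
  Position 3: '(' -> group #2
  Position 6: '(' -> group #3
  Position 14: '(' -> group #4
  Position 17: '(' -> group #5
Total capturing groups: 5

5


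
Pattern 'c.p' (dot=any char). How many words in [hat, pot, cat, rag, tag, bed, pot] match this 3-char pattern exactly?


Pattern 'c.p' means: starts with 'c', any single char, ends with 'p'.
Checking each word (must be exactly 3 chars):
  'hat' (len=3): no
  'pot' (len=3): no
  'cat' (len=3): no
  'rag' (len=3): no
  'tag' (len=3): no
  'bed' (len=3): no
  'pot' (len=3): no
Matching words: []
Total: 0

0


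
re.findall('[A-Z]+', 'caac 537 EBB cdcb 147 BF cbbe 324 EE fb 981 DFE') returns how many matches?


Pattern '[A-Z]+' finds one or more uppercase letters.
Text: 'caac 537 EBB cdcb 147 BF cbbe 324 EE fb 981 DFE'
Scanning for matches:
  Match 1: 'EBB'
  Match 2: 'BF'
  Match 3: 'EE'
  Match 4: 'DFE'
Total matches: 4

4


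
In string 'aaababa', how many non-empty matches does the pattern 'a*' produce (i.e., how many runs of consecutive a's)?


Pattern 'a*' matches zero or more a's. We want non-empty runs of consecutive a's.
String: 'aaababa'
Walking through the string to find runs of a's:
  Run 1: positions 0-2 -> 'aaa'
  Run 2: positions 4-4 -> 'a'
  Run 3: positions 6-6 -> 'a'
Non-empty runs found: ['aaa', 'a', 'a']
Count: 3

3


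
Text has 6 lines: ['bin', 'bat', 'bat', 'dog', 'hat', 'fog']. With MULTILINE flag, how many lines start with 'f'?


With MULTILINE flag, ^ matches the start of each line.
Lines: ['bin', 'bat', 'bat', 'dog', 'hat', 'fog']
Checking which lines start with 'f':
  Line 1: 'bin' -> no
  Line 2: 'bat' -> no
  Line 3: 'bat' -> no
  Line 4: 'dog' -> no
  Line 5: 'hat' -> no
  Line 6: 'fog' -> MATCH
Matching lines: ['fog']
Count: 1

1


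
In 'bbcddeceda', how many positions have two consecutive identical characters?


Looking for consecutive identical characters in 'bbcddeceda':
  pos 0-1: 'b' vs 'b' -> MATCH ('bb')
  pos 1-2: 'b' vs 'c' -> different
  pos 2-3: 'c' vs 'd' -> different
  pos 3-4: 'd' vs 'd' -> MATCH ('dd')
  pos 4-5: 'd' vs 'e' -> different
  pos 5-6: 'e' vs 'c' -> different
  pos 6-7: 'c' vs 'e' -> different
  pos 7-8: 'e' vs 'd' -> different
  pos 8-9: 'd' vs 'a' -> different
Consecutive identical pairs: ['bb', 'dd']
Count: 2

2


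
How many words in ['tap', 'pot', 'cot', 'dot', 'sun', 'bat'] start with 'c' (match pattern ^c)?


Pattern ^c anchors to start of word. Check which words begin with 'c':
  'tap' -> no
  'pot' -> no
  'cot' -> MATCH (starts with 'c')
  'dot' -> no
  'sun' -> no
  'bat' -> no
Matching words: ['cot']
Count: 1

1


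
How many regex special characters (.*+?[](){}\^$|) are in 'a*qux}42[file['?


Regex special characters are: . * + ? [ ] ( ) { } \ ^ $ |
Scanning 'a*qux}42[file[':
  pos 1: '*' -> SPECIAL
  pos 5: '}' -> SPECIAL
  pos 8: '[' -> SPECIAL
  pos 13: '[' -> SPECIAL
Special chars found: ['*', '}', '[', '[']
Total: 4

4


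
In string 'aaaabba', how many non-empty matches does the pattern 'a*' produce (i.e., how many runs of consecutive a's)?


Pattern 'a*' matches zero or more a's. We want non-empty runs of consecutive a's.
String: 'aaaabba'
Walking through the string to find runs of a's:
  Run 1: positions 0-3 -> 'aaaa'
  Run 2: positions 6-6 -> 'a'
Non-empty runs found: ['aaaa', 'a']
Count: 2

2


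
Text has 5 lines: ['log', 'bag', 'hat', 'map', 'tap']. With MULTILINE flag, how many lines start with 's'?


With MULTILINE flag, ^ matches the start of each line.
Lines: ['log', 'bag', 'hat', 'map', 'tap']
Checking which lines start with 's':
  Line 1: 'log' -> no
  Line 2: 'bag' -> no
  Line 3: 'hat' -> no
  Line 4: 'map' -> no
  Line 5: 'tap' -> no
Matching lines: []
Count: 0

0


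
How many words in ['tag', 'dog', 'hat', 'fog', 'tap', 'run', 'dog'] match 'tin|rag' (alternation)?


Alternation 'tin|rag' matches either 'tin' or 'rag'.
Checking each word:
  'tag' -> no
  'dog' -> no
  'hat' -> no
  'fog' -> no
  'tap' -> no
  'run' -> no
  'dog' -> no
Matches: []
Count: 0

0


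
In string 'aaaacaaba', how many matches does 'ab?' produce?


Pattern 'ab?' matches 'a' optionally followed by 'b'.
String: 'aaaacaaba'
Scanning left to right for 'a' then checking next char:
  Match 1: 'a' (a not followed by b)
  Match 2: 'a' (a not followed by b)
  Match 3: 'a' (a not followed by b)
  Match 4: 'a' (a not followed by b)
  Match 5: 'a' (a not followed by b)
  Match 6: 'ab' (a followed by b)
  Match 7: 'a' (a not followed by b)
Total matches: 7

7


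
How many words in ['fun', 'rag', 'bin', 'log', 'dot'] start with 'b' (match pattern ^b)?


Pattern ^b anchors to start of word. Check which words begin with 'b':
  'fun' -> no
  'rag' -> no
  'bin' -> MATCH (starts with 'b')
  'log' -> no
  'dot' -> no
Matching words: ['bin']
Count: 1

1


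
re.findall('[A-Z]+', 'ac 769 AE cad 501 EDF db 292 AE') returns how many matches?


Pattern '[A-Z]+' finds one or more uppercase letters.
Text: 'ac 769 AE cad 501 EDF db 292 AE'
Scanning for matches:
  Match 1: 'AE'
  Match 2: 'EDF'
  Match 3: 'AE'
Total matches: 3

3


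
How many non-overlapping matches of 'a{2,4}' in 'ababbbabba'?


Pattern 'a{2,4}' matches between 2 and 4 consecutive a's (greedy).
String: 'ababbbabba'
Finding runs of a's and applying greedy matching:
  Run at pos 0: 'a' (length 1)
  Run at pos 2: 'a' (length 1)
  Run at pos 6: 'a' (length 1)
  Run at pos 9: 'a' (length 1)
Matches: []
Count: 0

0


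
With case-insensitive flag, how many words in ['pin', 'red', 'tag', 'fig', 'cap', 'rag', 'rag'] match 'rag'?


Case-insensitive matching: compare each word's lowercase form to 'rag'.
  'pin' -> lower='pin' -> no
  'red' -> lower='red' -> no
  'tag' -> lower='tag' -> no
  'fig' -> lower='fig' -> no
  'cap' -> lower='cap' -> no
  'rag' -> lower='rag' -> MATCH
  'rag' -> lower='rag' -> MATCH
Matches: ['rag', 'rag']
Count: 2

2


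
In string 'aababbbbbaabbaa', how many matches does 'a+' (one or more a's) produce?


Pattern 'a+' matches one or more consecutive a's.
String: 'aababbbbbaabbaa'
Scanning for runs of a:
  Match 1: 'aa' (length 2)
  Match 2: 'a' (length 1)
  Match 3: 'aa' (length 2)
  Match 4: 'aa' (length 2)
Total matches: 4

4


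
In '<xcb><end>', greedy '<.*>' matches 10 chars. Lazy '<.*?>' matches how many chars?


Greedy '<.*>' tries to match as MUCH as possible.
Lazy '<.*?>' tries to match as LITTLE as possible.

String: '<xcb><end>'
Greedy '<.*>' starts at first '<' and extends to the LAST '>': '<xcb><end>' (10 chars)
Lazy '<.*?>' starts at first '<' and stops at the FIRST '>': '<xcb>' (5 chars)

5


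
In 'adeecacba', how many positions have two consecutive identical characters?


Looking for consecutive identical characters in 'adeecacba':
  pos 0-1: 'a' vs 'd' -> different
  pos 1-2: 'd' vs 'e' -> different
  pos 2-3: 'e' vs 'e' -> MATCH ('ee')
  pos 3-4: 'e' vs 'c' -> different
  pos 4-5: 'c' vs 'a' -> different
  pos 5-6: 'a' vs 'c' -> different
  pos 6-7: 'c' vs 'b' -> different
  pos 7-8: 'b' vs 'a' -> different
Consecutive identical pairs: ['ee']
Count: 1

1


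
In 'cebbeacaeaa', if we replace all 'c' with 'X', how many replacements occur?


re.sub('c', 'X', text) replaces every occurrence of 'c' with 'X'.
Text: 'cebbeacaeaa'
Scanning for 'c':
  pos 0: 'c' -> replacement #1
  pos 6: 'c' -> replacement #2
Total replacements: 2

2


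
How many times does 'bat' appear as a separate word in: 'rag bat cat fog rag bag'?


Scanning each word for exact match 'bat':
  Word 1: 'rag' -> no
  Word 2: 'bat' -> MATCH
  Word 3: 'cat' -> no
  Word 4: 'fog' -> no
  Word 5: 'rag' -> no
  Word 6: 'bag' -> no
Total matches: 1

1


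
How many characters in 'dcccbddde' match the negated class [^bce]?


Negated class [^bce] matches any char NOT in {b, c, e}
Scanning 'dcccbddde':
  pos 0: 'd' -> MATCH
  pos 1: 'c' -> no (excluded)
  pos 2: 'c' -> no (excluded)
  pos 3: 'c' -> no (excluded)
  pos 4: 'b' -> no (excluded)
  pos 5: 'd' -> MATCH
  pos 6: 'd' -> MATCH
  pos 7: 'd' -> MATCH
  pos 8: 'e' -> no (excluded)
Total matches: 4

4


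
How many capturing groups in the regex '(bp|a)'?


To count capturing groups, count each '(' that starts a group.
Pattern: '(bp|a)'
Walking through the pattern:
  Position 0: '(' -> group #1
Total capturing groups: 1

1


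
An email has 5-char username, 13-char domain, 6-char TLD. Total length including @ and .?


An email address has format: username@domain.tld
Username length: 5
'@' character: 1
Domain length: 13
'.' character: 1
TLD length: 6
Total = 5 + 1 + 13 + 1 + 6 = 26

26


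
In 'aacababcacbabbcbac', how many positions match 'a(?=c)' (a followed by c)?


Lookahead 'a(?=c)' matches 'a' only when followed by 'c'.
String: 'aacababcacbabbcbac'
Checking each position where char is 'a':
  pos 0: 'a' -> no (next='a')
  pos 1: 'a' -> MATCH (next='c')
  pos 3: 'a' -> no (next='b')
  pos 5: 'a' -> no (next='b')
  pos 8: 'a' -> MATCH (next='c')
  pos 11: 'a' -> no (next='b')
  pos 16: 'a' -> MATCH (next='c')
Matching positions: [1, 8, 16]
Count: 3

3


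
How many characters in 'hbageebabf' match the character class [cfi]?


Character class [cfi] matches any of: {c, f, i}
Scanning string 'hbageebabf' character by character:
  pos 0: 'h' -> no
  pos 1: 'b' -> no
  pos 2: 'a' -> no
  pos 3: 'g' -> no
  pos 4: 'e' -> no
  pos 5: 'e' -> no
  pos 6: 'b' -> no
  pos 7: 'a' -> no
  pos 8: 'b' -> no
  pos 9: 'f' -> MATCH
Total matches: 1

1


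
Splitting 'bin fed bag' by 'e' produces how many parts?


Splitting by 'e' breaks the string at each occurrence of the separator.
Text: 'bin fed bag'
Parts after split:
  Part 1: 'bin f'
  Part 2: 'd bag'
Total parts: 2

2


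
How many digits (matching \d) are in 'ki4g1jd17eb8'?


\d matches any digit 0-9.
Scanning 'ki4g1jd17eb8':
  pos 2: '4' -> DIGIT
  pos 4: '1' -> DIGIT
  pos 7: '1' -> DIGIT
  pos 8: '7' -> DIGIT
  pos 11: '8' -> DIGIT
Digits found: ['4', '1', '1', '7', '8']
Total: 5

5


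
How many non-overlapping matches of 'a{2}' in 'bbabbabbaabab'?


Pattern 'a{2}' matches exactly 2 consecutive a's (greedy, non-overlapping).
String: 'bbabbabbaabab'
Scanning for runs of a's:
  Run at pos 2: 'a' (length 1) -> 0 match(es)
  Run at pos 5: 'a' (length 1) -> 0 match(es)
  Run at pos 8: 'aa' (length 2) -> 1 match(es)
  Run at pos 11: 'a' (length 1) -> 0 match(es)
Matches found: ['aa']
Total: 1

1


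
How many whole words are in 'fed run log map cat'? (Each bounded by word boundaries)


Word boundaries (\b) mark the start/end of each word.
Text: 'fed run log map cat'
Splitting by whitespace:
  Word 1: 'fed'
  Word 2: 'run'
  Word 3: 'log'
  Word 4: 'map'
  Word 5: 'cat'
Total whole words: 5

5


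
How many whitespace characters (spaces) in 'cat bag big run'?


\s matches whitespace characters (spaces, tabs, etc.).
Text: 'cat bag big run'
This text has 4 words separated by spaces.
Number of spaces = number of words - 1 = 4 - 1 = 3

3


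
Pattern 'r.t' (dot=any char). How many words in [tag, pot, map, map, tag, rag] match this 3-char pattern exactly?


Pattern 'r.t' means: starts with 'r', any single char, ends with 't'.
Checking each word (must be exactly 3 chars):
  'tag' (len=3): no
  'pot' (len=3): no
  'map' (len=3): no
  'map' (len=3): no
  'tag' (len=3): no
  'rag' (len=3): no
Matching words: []
Total: 0

0


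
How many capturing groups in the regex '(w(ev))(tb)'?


To count capturing groups, count each '(' that starts a group.
Pattern: '(w(ev))(tb)'
Walking through the pattern:
  Position 0: '(' -> group #1
  Position 2: '(' -> group #2
  Position 7: '(' -> group #3
Total capturing groups: 3

3


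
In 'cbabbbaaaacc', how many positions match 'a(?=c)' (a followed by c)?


Lookahead 'a(?=c)' matches 'a' only when followed by 'c'.
String: 'cbabbbaaaacc'
Checking each position where char is 'a':
  pos 2: 'a' -> no (next='b')
  pos 6: 'a' -> no (next='a')
  pos 7: 'a' -> no (next='a')
  pos 8: 'a' -> no (next='a')
  pos 9: 'a' -> MATCH (next='c')
Matching positions: [9]
Count: 1

1


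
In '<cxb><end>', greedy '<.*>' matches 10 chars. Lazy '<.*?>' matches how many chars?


Greedy '<.*>' tries to match as MUCH as possible.
Lazy '<.*?>' tries to match as LITTLE as possible.

String: '<cxb><end>'
Greedy '<.*>' starts at first '<' and extends to the LAST '>': '<cxb><end>' (10 chars)
Lazy '<.*?>' starts at first '<' and stops at the FIRST '>': '<cxb>' (5 chars)

5


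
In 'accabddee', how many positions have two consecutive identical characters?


Looking for consecutive identical characters in 'accabddee':
  pos 0-1: 'a' vs 'c' -> different
  pos 1-2: 'c' vs 'c' -> MATCH ('cc')
  pos 2-3: 'c' vs 'a' -> different
  pos 3-4: 'a' vs 'b' -> different
  pos 4-5: 'b' vs 'd' -> different
  pos 5-6: 'd' vs 'd' -> MATCH ('dd')
  pos 6-7: 'd' vs 'e' -> different
  pos 7-8: 'e' vs 'e' -> MATCH ('ee')
Consecutive identical pairs: ['cc', 'dd', 'ee']
Count: 3

3


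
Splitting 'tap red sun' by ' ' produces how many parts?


Splitting by ' ' breaks the string at each occurrence of the separator.
Text: 'tap red sun'
Parts after split:
  Part 1: 'tap'
  Part 2: 'red'
  Part 3: 'sun'
Total parts: 3

3


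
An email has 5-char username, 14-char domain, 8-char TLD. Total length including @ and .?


An email address has format: username@domain.tld
Username length: 5
'@' character: 1
Domain length: 14
'.' character: 1
TLD length: 8
Total = 5 + 1 + 14 + 1 + 8 = 29

29


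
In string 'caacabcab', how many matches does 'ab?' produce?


Pattern 'ab?' matches 'a' optionally followed by 'b'.
String: 'caacabcab'
Scanning left to right for 'a' then checking next char:
  Match 1: 'a' (a not followed by b)
  Match 2: 'a' (a not followed by b)
  Match 3: 'ab' (a followed by b)
  Match 4: 'ab' (a followed by b)
Total matches: 4

4


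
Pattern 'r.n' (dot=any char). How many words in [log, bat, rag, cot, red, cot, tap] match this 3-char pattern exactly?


Pattern 'r.n' means: starts with 'r', any single char, ends with 'n'.
Checking each word (must be exactly 3 chars):
  'log' (len=3): no
  'bat' (len=3): no
  'rag' (len=3): no
  'cot' (len=3): no
  'red' (len=3): no
  'cot' (len=3): no
  'tap' (len=3): no
Matching words: []
Total: 0

0


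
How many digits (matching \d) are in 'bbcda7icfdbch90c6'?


\d matches any digit 0-9.
Scanning 'bbcda7icfdbch90c6':
  pos 5: '7' -> DIGIT
  pos 13: '9' -> DIGIT
  pos 14: '0' -> DIGIT
  pos 16: '6' -> DIGIT
Digits found: ['7', '9', '0', '6']
Total: 4

4


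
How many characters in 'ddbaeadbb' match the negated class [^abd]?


Negated class [^abd] matches any char NOT in {a, b, d}
Scanning 'ddbaeadbb':
  pos 0: 'd' -> no (excluded)
  pos 1: 'd' -> no (excluded)
  pos 2: 'b' -> no (excluded)
  pos 3: 'a' -> no (excluded)
  pos 4: 'e' -> MATCH
  pos 5: 'a' -> no (excluded)
  pos 6: 'd' -> no (excluded)
  pos 7: 'b' -> no (excluded)
  pos 8: 'b' -> no (excluded)
Total matches: 1

1


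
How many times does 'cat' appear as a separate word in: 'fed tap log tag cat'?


Scanning each word for exact match 'cat':
  Word 1: 'fed' -> no
  Word 2: 'tap' -> no
  Word 3: 'log' -> no
  Word 4: 'tag' -> no
  Word 5: 'cat' -> MATCH
Total matches: 1

1


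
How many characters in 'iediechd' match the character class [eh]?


Character class [eh] matches any of: {e, h}
Scanning string 'iediechd' character by character:
  pos 0: 'i' -> no
  pos 1: 'e' -> MATCH
  pos 2: 'd' -> no
  pos 3: 'i' -> no
  pos 4: 'e' -> MATCH
  pos 5: 'c' -> no
  pos 6: 'h' -> MATCH
  pos 7: 'd' -> no
Total matches: 3

3


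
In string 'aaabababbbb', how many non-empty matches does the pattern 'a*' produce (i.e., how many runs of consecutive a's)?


Pattern 'a*' matches zero or more a's. We want non-empty runs of consecutive a's.
String: 'aaabababbbb'
Walking through the string to find runs of a's:
  Run 1: positions 0-2 -> 'aaa'
  Run 2: positions 4-4 -> 'a'
  Run 3: positions 6-6 -> 'a'
Non-empty runs found: ['aaa', 'a', 'a']
Count: 3

3


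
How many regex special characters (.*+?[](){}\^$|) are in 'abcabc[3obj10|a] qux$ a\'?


Regex special characters are: . * + ? [ ] ( ) { } \ ^ $ |
Scanning 'abcabc[3obj10|a] qux$ a\':
  pos 6: '[' -> SPECIAL
  pos 13: '|' -> SPECIAL
  pos 15: ']' -> SPECIAL
  pos 20: '$' -> SPECIAL
  pos 23: '\' -> SPECIAL
Special chars found: ['[', '|', ']', '$', '\\']
Total: 5

5


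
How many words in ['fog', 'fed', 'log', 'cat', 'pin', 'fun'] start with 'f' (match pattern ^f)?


Pattern ^f anchors to start of word. Check which words begin with 'f':
  'fog' -> MATCH (starts with 'f')
  'fed' -> MATCH (starts with 'f')
  'log' -> no
  'cat' -> no
  'pin' -> no
  'fun' -> MATCH (starts with 'f')
Matching words: ['fog', 'fed', 'fun']
Count: 3

3


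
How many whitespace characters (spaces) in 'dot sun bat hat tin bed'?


\s matches whitespace characters (spaces, tabs, etc.).
Text: 'dot sun bat hat tin bed'
This text has 6 words separated by spaces.
Number of spaces = number of words - 1 = 6 - 1 = 5

5


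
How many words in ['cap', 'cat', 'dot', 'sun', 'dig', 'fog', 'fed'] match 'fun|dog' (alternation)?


Alternation 'fun|dog' matches either 'fun' or 'dog'.
Checking each word:
  'cap' -> no
  'cat' -> no
  'dot' -> no
  'sun' -> no
  'dig' -> no
  'fog' -> no
  'fed' -> no
Matches: []
Count: 0

0


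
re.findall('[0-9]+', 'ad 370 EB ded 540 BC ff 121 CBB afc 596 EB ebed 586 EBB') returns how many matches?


Pattern '[0-9]+' finds one or more digits.
Text: 'ad 370 EB ded 540 BC ff 121 CBB afc 596 EB ebed 586 EBB'
Scanning for matches:
  Match 1: '370'
  Match 2: '540'
  Match 3: '121'
  Match 4: '596'
  Match 5: '586'
Total matches: 5

5


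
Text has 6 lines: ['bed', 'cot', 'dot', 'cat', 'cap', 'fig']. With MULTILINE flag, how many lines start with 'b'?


With MULTILINE flag, ^ matches the start of each line.
Lines: ['bed', 'cot', 'dot', 'cat', 'cap', 'fig']
Checking which lines start with 'b':
  Line 1: 'bed' -> MATCH
  Line 2: 'cot' -> no
  Line 3: 'dot' -> no
  Line 4: 'cat' -> no
  Line 5: 'cap' -> no
  Line 6: 'fig' -> no
Matching lines: ['bed']
Count: 1

1


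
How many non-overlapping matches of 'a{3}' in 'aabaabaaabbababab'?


Pattern 'a{3}' matches exactly 3 consecutive a's (greedy, non-overlapping).
String: 'aabaabaaabbababab'
Scanning for runs of a's:
  Run at pos 0: 'aa' (length 2) -> 0 match(es)
  Run at pos 3: 'aa' (length 2) -> 0 match(es)
  Run at pos 6: 'aaa' (length 3) -> 1 match(es)
  Run at pos 11: 'a' (length 1) -> 0 match(es)
  Run at pos 13: 'a' (length 1) -> 0 match(es)
  Run at pos 15: 'a' (length 1) -> 0 match(es)
Matches found: ['aaa']
Total: 1

1


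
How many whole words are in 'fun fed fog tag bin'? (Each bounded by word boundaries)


Word boundaries (\b) mark the start/end of each word.
Text: 'fun fed fog tag bin'
Splitting by whitespace:
  Word 1: 'fun'
  Word 2: 'fed'
  Word 3: 'fog'
  Word 4: 'tag'
  Word 5: 'bin'
Total whole words: 5

5


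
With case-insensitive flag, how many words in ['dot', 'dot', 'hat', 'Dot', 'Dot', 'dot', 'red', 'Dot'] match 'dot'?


Case-insensitive matching: compare each word's lowercase form to 'dot'.
  'dot' -> lower='dot' -> MATCH
  'dot' -> lower='dot' -> MATCH
  'hat' -> lower='hat' -> no
  'Dot' -> lower='dot' -> MATCH
  'Dot' -> lower='dot' -> MATCH
  'dot' -> lower='dot' -> MATCH
  'red' -> lower='red' -> no
  'Dot' -> lower='dot' -> MATCH
Matches: ['dot', 'dot', 'Dot', 'Dot', 'dot', 'Dot']
Count: 6

6


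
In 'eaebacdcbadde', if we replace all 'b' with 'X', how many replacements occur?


re.sub('b', 'X', text) replaces every occurrence of 'b' with 'X'.
Text: 'eaebacdcbadde'
Scanning for 'b':
  pos 3: 'b' -> replacement #1
  pos 8: 'b' -> replacement #2
Total replacements: 2

2


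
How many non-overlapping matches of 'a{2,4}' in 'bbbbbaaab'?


Pattern 'a{2,4}' matches between 2 and 4 consecutive a's (greedy).
String: 'bbbbbaaab'
Finding runs of a's and applying greedy matching:
  Run at pos 5: 'aaa' (length 3)
Matches: ['aaa']
Count: 1

1


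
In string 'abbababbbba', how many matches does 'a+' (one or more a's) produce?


Pattern 'a+' matches one or more consecutive a's.
String: 'abbababbbba'
Scanning for runs of a:
  Match 1: 'a' (length 1)
  Match 2: 'a' (length 1)
  Match 3: 'a' (length 1)
  Match 4: 'a' (length 1)
Total matches: 4

4


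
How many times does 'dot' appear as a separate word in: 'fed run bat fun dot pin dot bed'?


Scanning each word for exact match 'dot':
  Word 1: 'fed' -> no
  Word 2: 'run' -> no
  Word 3: 'bat' -> no
  Word 4: 'fun' -> no
  Word 5: 'dot' -> MATCH
  Word 6: 'pin' -> no
  Word 7: 'dot' -> MATCH
  Word 8: 'bed' -> no
Total matches: 2

2
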